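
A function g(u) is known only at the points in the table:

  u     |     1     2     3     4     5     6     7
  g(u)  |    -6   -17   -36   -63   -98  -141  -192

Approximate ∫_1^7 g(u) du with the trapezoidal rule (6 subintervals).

-454

Δu = 1.
T_6 = (1/2)·[(-6) + 2·(-17) + 2·(-36) + 2·(-63) + 2·(-98) + 2·(-141) + (-192)] = -454.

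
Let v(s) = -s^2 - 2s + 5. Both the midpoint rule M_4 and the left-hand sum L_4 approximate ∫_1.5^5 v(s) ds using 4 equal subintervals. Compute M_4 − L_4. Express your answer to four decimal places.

-12.3457

M_4 ≈ -45.568359.
L_4 = -33.22265625.
M_4 − L_4 ≈ -12.3457.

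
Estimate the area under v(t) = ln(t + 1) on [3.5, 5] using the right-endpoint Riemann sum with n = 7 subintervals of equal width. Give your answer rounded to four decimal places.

2.5128

Δt = (5 − 3.5)/7 = 3/14.
Right endpoints: 26/7, 55/14, 29/7, 61/14, 32/7, 67/14, 5.
v(26/7) ≈ 1.5506, v(55/14) ≈ 1.5950, v(29/7) ≈ 1.6376, v(61/14) ≈ 1.6784, v(32/7) ≈ 1.7177, v(67/14) ≈ 1.7554, v(5) ≈ 1.7918.
Sum = Δt · [v(26/7) + v(55/14) + v(29/7) + ...].
Sum ≈ 2.5128.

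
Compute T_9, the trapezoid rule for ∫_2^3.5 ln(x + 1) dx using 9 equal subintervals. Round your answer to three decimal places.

Δx = (3.5 − 2)/9 = 1/6.
f(2) ≈ 1.099, f(13/6) ≈ 1.153, f(7/3) ≈ 1.204, f(2.5) ≈ 1.253, f(8/3) ≈ 1.299, f(17/6) ≈ 1.344, f(3) ≈ 1.386, f(19/6) ≈ 1.427, f(10/3) ≈ 1.466, f(3.5) ≈ 1.504.
T_9 = (Δx/2)·[f(x_0) + 2f(x_1) + ... + 2f(x_{8}) + f(x_9)].
Sum ≈ 1.972.

1.972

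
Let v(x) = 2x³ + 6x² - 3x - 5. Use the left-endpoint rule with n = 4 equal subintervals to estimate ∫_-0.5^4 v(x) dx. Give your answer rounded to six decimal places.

108.052734

Δx = (4 − (-0.5))/4 = 1.125.
Left endpoints: -0.5, 0.625, 1.75, 2.875.
v(-0.5) = -2.25, v(0.625) = -4.04296875, v(1.75) = 18.84375, v(2.875) = 83.49609375.
Sum = Δx · [v(-0.5) + v(0.625) + v(1.75) + v(2.875)].
Sum ≈ 108.052734.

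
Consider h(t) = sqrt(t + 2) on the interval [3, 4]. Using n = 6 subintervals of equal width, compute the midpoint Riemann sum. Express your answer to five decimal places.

2.34442

Δt = (4 − 3)/6 = 1/6.
Midpoints: 37/12, 3.25, 41/12, 43/12, 3.75, 47/12.
h(37/12) ≈ 2.25462, h(3.25) ≈ 2.29129, h(41/12) ≈ 2.32737, h(43/12) ≈ 2.36291, h(3.75) ≈ 2.39792, h(47/12) ≈ 2.43242.
Sum = Δt · [h(37/12) + h(3.25) + h(41/12) + ...].
Sum ≈ 2.34442.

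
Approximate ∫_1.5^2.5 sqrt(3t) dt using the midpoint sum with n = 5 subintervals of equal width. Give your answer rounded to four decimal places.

2.4433

Δt = (2.5 − 1.5)/5 = 0.2.
Midpoints: 1.6, 1.8, 2, 2.2, 2.4.
f(1.6) ≈ 2.1909, f(1.8) ≈ 2.3238, f(2) ≈ 2.4495, f(2.2) ≈ 2.5690, f(2.4) ≈ 2.6833.
Sum = Δt · [f(1.6) + f(1.8) + f(2) + f(2.2) + f(2.4)].
Sum ≈ 2.4433.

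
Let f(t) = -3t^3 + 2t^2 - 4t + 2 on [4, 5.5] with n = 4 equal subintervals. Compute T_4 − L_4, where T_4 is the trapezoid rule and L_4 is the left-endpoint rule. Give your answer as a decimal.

T_4 ≈ -452.9794922.
L_4 ≈ -399.6123047.
T_4 − L_4 = -53.3671875.

-53.3671875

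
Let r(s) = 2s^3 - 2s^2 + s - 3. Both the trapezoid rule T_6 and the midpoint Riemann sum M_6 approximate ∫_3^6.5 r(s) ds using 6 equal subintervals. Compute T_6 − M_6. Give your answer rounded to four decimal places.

T_6 ≈ 698.333044.
M_6 ≈ 690.442853.
T_6 − M_6 ≈ 7.8902.

7.8902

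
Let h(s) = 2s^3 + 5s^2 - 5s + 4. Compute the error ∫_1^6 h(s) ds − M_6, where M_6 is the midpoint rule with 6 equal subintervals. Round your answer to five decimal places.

7.52315

Exact integral: ∫_1^6 h(s) ds ≈ 938.3333333.
M_6 ≈ 930.8101852.
Error ≈ 938.3333333 − 930.8101852 ≈ 7.52315.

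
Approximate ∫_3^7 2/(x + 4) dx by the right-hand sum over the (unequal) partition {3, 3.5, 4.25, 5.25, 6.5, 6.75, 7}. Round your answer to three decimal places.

Subinterval widths: 0.5, 0.75, 1, 1.25, 0.25, 0.25.
Right endpoints: 3.5, 4.25, 5.25, 6.5, 6.75, 7.
f(3.5) = 4/15, f(4.25) = 8/33, f(5.25) = 8/37, f(6.5) = 4/21, f(6.75) = 8/43, f(7) = 2/11.
Sum = Σ Δx_i · f(x_i).
Sum ≈ 0.861.

0.861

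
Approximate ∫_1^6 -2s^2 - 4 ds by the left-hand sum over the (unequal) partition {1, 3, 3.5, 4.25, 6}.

Subinterval widths: 2, 0.5, 0.75, 1.75.
Left endpoints: 1, 3, 3.5, 4.25.
f(1) = -6, f(3) = -22, f(3.5) = -28.5, f(4.25) = -40.125.
Sum = Σ Δs_i · f(s_i).
Sum = -114.59375.

-114.59375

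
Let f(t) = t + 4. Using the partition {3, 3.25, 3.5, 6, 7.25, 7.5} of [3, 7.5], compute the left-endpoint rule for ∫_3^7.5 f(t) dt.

Subinterval widths: 0.25, 0.25, 2.5, 1.25, 0.25.
Left endpoints: 3, 3.25, 3.5, 6, 7.25.
f(3) = 7, f(3.25) = 7.25, f(3.5) = 7.5, f(6) = 10, f(7.25) = 11.25.
Sum = Σ Δt_i · f(t_i).
Sum = 37.625.

37.625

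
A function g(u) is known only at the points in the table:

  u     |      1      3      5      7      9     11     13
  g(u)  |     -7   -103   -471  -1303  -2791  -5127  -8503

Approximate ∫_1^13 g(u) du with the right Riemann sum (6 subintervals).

-36596

Δu = 2.
Sum = 2·[(-103) + (-471) + (-1303) + (-2791) + (-5127) + (-8503)] = -36596.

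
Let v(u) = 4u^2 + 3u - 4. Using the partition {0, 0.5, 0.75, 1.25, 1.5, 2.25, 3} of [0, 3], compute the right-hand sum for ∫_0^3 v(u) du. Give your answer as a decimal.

52.75

Subinterval widths: 0.5, 0.25, 0.5, 0.25, 0.75, 0.75.
Right endpoints: 0.5, 0.75, 1.25, 1.5, 2.25, 3.
v(0.5) = -1.5, v(0.75) = 0.5, v(1.25) = 6, v(1.5) = 9.5, v(2.25) = 23, v(3) = 41.
Sum = Σ Δu_i · v(u_i).
Sum = 52.75.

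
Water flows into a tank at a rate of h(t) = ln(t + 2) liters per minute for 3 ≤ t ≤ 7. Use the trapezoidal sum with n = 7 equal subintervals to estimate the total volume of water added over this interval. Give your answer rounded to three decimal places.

7.725

Δt = (7 − 3)/7 = 4/7.
h(3) ≈ 1.609, h(25/7) ≈ 1.718, h(29/7) ≈ 1.815, h(33/7) ≈ 1.904, h(37/7) ≈ 1.986, h(41/7) ≈ 2.061, h(45/7) ≈ 2.132, h(7) ≈ 2.197.
T_7 = (Δt/2)·[h(t_0) + 2h(t_1) + ... + 2h(t_{6}) + h(t_7)].
Sum ≈ 7.725.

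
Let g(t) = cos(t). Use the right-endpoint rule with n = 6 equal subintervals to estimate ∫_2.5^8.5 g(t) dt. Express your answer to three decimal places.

0.283

Δt = (8.5 − 2.5)/6 = 1.
Right endpoints: 3.5, 4.5, 5.5, 6.5, 7.5, 8.5.
g(3.5) ≈ -0.936, g(4.5) ≈ -0.211, g(5.5) ≈ 0.709, g(6.5) ≈ 0.977, g(7.5) ≈ 0.347, g(8.5) ≈ -0.602.
Sum = Δt · [g(3.5) + g(4.5) + g(5.5) + ...].
Sum ≈ 0.283.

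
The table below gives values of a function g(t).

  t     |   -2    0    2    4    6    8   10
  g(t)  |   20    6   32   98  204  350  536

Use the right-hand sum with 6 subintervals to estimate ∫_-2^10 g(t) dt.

Δt = 2.
Sum = 2·[6 + 32 + 98 + 204 + 350 + 536] = 2452.

2452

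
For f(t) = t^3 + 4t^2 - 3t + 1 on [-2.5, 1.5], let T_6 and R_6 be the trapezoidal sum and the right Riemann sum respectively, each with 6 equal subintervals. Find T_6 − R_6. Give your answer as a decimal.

T_6 ≈ 27.574074.
R_6 ≈ 24.574074.
T_6 − R_6 = 3.

3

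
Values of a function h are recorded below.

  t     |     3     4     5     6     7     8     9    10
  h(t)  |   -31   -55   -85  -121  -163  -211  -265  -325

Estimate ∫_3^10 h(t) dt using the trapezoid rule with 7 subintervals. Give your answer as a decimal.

-1078

Δt = 1.
T_7 = (1/2)·[(-31) + 2·(-55) + 2·(-85) + 2·(-121) + 2·(-163) + 2·(-211) + 2·(-265) + (-325)] = -1078.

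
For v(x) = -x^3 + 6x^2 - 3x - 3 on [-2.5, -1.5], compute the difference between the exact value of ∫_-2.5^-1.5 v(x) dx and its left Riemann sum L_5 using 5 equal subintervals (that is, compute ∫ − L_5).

Exact integral: ∫_-2.5^-1.5 v(x) dx = 36.
L_5 = 40.005.
Error = 36 − 40.005 = -4.005.

-4.005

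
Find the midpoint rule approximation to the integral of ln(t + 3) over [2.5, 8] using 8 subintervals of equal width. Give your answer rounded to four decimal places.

11.5025

Δt = (8 − 2.5)/8 = 0.6875.
Midpoints: 2.84375, 3.53125, 4.21875, 4.90625, 5.59375, 6.28125, 6.96875, 7.65625.
f(2.84375) ≈ 1.7654, f(3.53125) ≈ 1.8766, f(4.21875) ≈ 1.9767, f(4.90625) ≈ 2.0677, f(5.59375) ≈ 2.1510, f(6.28125) ≈ 2.2280, f(6.96875) ≈ 2.2995, f(7.65625) ≈ 2.3661.
Sum = Δt · [f(2.84375) + f(3.53125) + f(4.21875) + ...].
Sum ≈ 11.5025.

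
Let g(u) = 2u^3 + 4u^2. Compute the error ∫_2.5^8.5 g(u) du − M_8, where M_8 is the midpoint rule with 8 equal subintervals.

Exact integral: ∫_2.5^8.5 g(u) du = 3388.5.
M_8 = 3378.09375.
Error = 3388.5 − 3378.09375 = 10.40625.

10.40625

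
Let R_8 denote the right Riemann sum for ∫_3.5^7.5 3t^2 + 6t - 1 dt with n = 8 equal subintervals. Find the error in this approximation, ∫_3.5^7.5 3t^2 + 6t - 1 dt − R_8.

Exact integral: ∫_3.5^7.5 f(t) dt = 507.
R_8 = 546.5.
Error = 507 − 546.5 = -39.5.

-39.5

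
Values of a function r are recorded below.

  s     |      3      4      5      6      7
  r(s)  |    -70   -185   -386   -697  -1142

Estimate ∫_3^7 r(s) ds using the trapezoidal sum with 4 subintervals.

-1874

Δs = 1.
T_4 = (1/2)·[(-70) + 2·(-185) + 2·(-386) + 2·(-697) + (-1142)] = -1874.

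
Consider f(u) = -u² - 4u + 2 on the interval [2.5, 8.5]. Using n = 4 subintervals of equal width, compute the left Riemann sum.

Δu = (8.5 − 2.5)/4 = 1.5.
Left endpoints: 2.5, 4, 5.5, 7.
f(2.5) = -14.25, f(4) = -30, f(5.5) = -50.25, f(7) = -75.
Sum = Δu · [f(2.5) + f(4) + f(5.5) + f(7)].
Sum = -254.25.

-254.25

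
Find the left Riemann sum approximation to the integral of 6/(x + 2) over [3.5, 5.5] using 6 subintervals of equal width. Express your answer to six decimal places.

1.910263

Δx = (5.5 − 3.5)/6 = 1/3.
Left endpoints: 3.5, 23/6, 25/6, 4.5, 29/6, 31/6.
f(3.5) = 12/11, f(23/6) = 36/35, f(25/6) = 36/37, f(4.5) = 12/13, f(29/6) = 36/41, f(31/6) = 36/43.
Sum = Δx · [f(3.5) + f(23/6) + f(25/6) + ...].
Sum ≈ 1.910263.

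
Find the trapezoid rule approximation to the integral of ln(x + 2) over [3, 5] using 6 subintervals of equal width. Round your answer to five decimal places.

Δx = (5 − 3)/6 = 1/3.
f(3) ≈ 1.60944, f(10/3) ≈ 1.67398, f(11/3) ≈ 1.73460, f(4) ≈ 1.79176, f(13/3) ≈ 1.84583, f(14/3) ≈ 1.89712, f(5) ≈ 1.94591.
T_6 = (Δx/2)·[f(x_0) + 2f(x_1) + ... + 2f(x_{5}) + f(x_6)].
Sum ≈ 3.57365.

3.57365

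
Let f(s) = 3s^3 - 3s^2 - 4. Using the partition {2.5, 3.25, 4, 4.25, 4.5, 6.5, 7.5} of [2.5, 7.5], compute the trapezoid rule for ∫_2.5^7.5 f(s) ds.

1993.375

Subinterval widths: 0.75, 0.75, 0.25, 0.25, 2, 1.
f(2.5) = 24.125, f(3.25) = 67.296875, f(4) = 140, f(4.25) = 172.109375, f(4.5) = 208.625, f(6.5) = 693.125, f(7.5) = 1092.875.
On each subinterval the trapezoid contributes (Δs_i/2)·[f(s_{i-1}) + f(s_i)].
Sum = 1993.375.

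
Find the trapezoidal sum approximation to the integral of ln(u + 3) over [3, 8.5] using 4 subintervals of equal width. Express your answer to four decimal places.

Δu = (8.5 − 3)/4 = 1.375.
f(3) ≈ 1.7918, f(4.375) ≈ 1.9981, f(5.75) ≈ 2.1691, f(7.125) ≈ 2.3150, f(8.5) ≈ 2.4423.
T_4 = (Δu/2)·[f(u_0) + 2f(u_1) + 2f(u_2) + 2f(u_3) + f(u_4)].
Sum ≈ 11.8239.

11.8239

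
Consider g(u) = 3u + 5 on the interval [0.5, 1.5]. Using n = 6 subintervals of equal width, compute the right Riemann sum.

8.25

Δu = (1.5 − 0.5)/6 = 1/6.
Right endpoints: 2/3, 5/6, 1, 7/6, 4/3, 1.5.
g(2/3) = 7, g(5/6) = 7.5, g(1) = 8, g(7/6) = 8.5, g(4/3) = 9, g(1.5) = 9.5.
Sum = Δu · [g(2/3) + g(5/6) + g(1) + ...].
Sum = 8.25.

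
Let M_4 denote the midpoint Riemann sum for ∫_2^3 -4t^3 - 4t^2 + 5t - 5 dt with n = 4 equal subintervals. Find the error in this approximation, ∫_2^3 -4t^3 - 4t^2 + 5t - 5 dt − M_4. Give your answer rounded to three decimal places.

Exact integral: ∫_2^3 f(t) dt ≈ -82.83333.
M_4 = -82.65625.
Error ≈ -82.83333 − (-82.65625) ≈ -0.177.

-0.177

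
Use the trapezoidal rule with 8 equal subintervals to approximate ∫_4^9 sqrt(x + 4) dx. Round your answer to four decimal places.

Δx = (9 − 4)/8 = 0.625.
f(4) ≈ 2.8284, f(4.625) ≈ 2.9368, f(5.25) ≈ 3.0414, f(5.875) ≈ 3.1425, f(6.5) ≈ 3.2404, f(7.125) ≈ 3.3354, f(7.75) ≈ 3.4278, f(8.375) ≈ 3.5178, f(9) ≈ 3.6056.
T_8 = (Δx/2)·[f(x_0) + 2f(x_1) + ... + 2f(x_{7}) + f(x_8)].
Sum ≈ 16.1619.

16.1619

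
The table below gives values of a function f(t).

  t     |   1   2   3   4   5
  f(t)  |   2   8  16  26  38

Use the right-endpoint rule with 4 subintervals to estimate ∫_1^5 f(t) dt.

Δt = 1.
Sum = 1·[8 + 16 + 26 + 38] = 88.

88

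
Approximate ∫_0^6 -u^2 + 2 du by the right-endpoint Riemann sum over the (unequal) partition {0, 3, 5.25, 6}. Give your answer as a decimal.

Subinterval widths: 3, 2.25, 0.75.
Right endpoints: 3, 5.25, 6.
f(3) = -7, f(5.25) = -25.5625, f(6) = -34.
Sum = Σ Δu_i · f(u_i).
Sum = -104.015625.

-104.015625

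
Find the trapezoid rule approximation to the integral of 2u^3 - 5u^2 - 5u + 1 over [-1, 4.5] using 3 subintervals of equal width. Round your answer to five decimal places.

Δu = (4.5 − (-1))/3 = 11/6.
f(-1) = -1, f(5/6) = -148/27, f(8/3) = -269/27, f(4.5) = 59.5.
T_3 = (Δu/2)·[f(u_0) + 2f(u_1) + 2f(u_2) + f(u_3)].
Sum ≈ 25.31019.

25.31019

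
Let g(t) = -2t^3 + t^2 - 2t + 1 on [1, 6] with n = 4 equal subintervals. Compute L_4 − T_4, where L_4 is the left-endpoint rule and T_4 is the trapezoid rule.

L_4 = -378.75.
T_4 = -631.875.
L_4 − T_4 = 253.125.

253.125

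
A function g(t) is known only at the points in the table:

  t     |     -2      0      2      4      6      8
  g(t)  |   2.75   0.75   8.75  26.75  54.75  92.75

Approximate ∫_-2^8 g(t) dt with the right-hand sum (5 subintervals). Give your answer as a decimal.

367.5

Δt = 2.
Sum = 2·[0.75 + 8.75 + 26.75 + 54.75 + 92.75] = 367.5.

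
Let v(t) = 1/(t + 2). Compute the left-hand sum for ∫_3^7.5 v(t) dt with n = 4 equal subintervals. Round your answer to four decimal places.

0.6982

Δt = (7.5 − 3)/4 = 1.125.
Left endpoints: 3, 4.125, 5.25, 6.375.
v(3) = 0.2, v(4.125) = 8/49, v(5.25) = 4/29, v(6.375) = 8/67.
Sum = Δt · [v(3) + v(4.125) + v(5.25) + v(6.375)].
Sum ≈ 0.6982.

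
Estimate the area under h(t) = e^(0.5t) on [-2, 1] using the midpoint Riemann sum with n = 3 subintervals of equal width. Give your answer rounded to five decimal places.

2.53519

Δt = (1 − (-2))/3 = 1.
Midpoints: -1.5, -0.5, 0.5.
h(-1.5) ≈ 0.47237, h(-0.5) ≈ 0.77880, h(0.5) ≈ 1.28403.
Sum = Δt · [h(-1.5) + h(-0.5) + h(0.5)].
Sum ≈ 2.53519.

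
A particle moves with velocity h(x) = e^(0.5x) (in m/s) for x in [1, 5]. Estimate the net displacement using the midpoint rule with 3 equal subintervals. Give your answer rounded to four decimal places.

Δx = (5 − 1)/3 = 4/3.
Midpoints: 5/3, 3, 13/3.
h(5/3) ≈ 2.3010, h(3) ≈ 4.4817, h(13/3) ≈ 8.7291.
Sum = Δx · [h(5/3) + h(3) + h(13/3)].
Sum ≈ 20.6824.

20.6824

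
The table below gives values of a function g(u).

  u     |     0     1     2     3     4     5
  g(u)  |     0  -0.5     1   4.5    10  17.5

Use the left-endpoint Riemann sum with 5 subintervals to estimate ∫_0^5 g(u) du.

15

Δu = 1.
Sum = 1·[0 + (-0.5) + 1 + 4.5 + 10] = 15.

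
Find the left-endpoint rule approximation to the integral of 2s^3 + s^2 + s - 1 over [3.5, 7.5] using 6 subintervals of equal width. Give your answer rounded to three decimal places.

1392.741

Δs = (7.5 − 3.5)/6 = 2/3.
Left endpoints: 3.5, 25/6, 29/6, 5.5, 37/6, 41/6.
f(3.5) = 100.5, f(25/6) = 8921/54, f(29/6) = 13663/54, f(5.5) = 367.5, f(37/6) = 27659/54, f(41/6) = 37297/54.
Sum = Δs · [f(3.5) + f(25/6) + f(29/6) + ...].
Sum ≈ 1392.741.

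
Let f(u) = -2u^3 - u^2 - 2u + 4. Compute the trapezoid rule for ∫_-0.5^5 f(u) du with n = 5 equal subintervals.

-373.01

Δu = (5 − (-0.5))/5 = 1.1.
f(-0.5) = 5, f(0.6) = 2.008, f(1.7) = -12.116, f(2.8) = -53.344, f(3.9) = -137.648, f(5) = -281.
T_5 = (Δu/2)·[f(u_0) + 2f(u_1) + ... + 2f(u_{4}) + f(u_5)].
Sum = -373.01.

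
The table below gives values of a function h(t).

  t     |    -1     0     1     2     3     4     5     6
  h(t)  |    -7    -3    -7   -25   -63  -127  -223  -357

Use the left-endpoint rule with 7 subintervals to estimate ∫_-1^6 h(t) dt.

-455

Δt = 1.
Sum = 1·[(-7) + (-3) + (-7) + (-25) + (-63) + (-127) + (-223)] = -455.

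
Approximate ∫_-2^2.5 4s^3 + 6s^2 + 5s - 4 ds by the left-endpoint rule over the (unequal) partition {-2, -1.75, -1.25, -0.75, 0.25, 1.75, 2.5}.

Subinterval widths: 0.25, 0.5, 0.5, 1, 1.5, 0.75.
Left endpoints: -2, -1.75, -1.25, -0.75, 0.25, 1.75.
f(-2) = -22, f(-1.75) = -15.8125, f(-1.25) = -8.6875, f(-0.75) = -6.0625, f(0.25) = -2.3125, f(1.75) = 44.5625.
Sum = Σ Δs_i · f(s_i).
Sum = 6.140625.

6.140625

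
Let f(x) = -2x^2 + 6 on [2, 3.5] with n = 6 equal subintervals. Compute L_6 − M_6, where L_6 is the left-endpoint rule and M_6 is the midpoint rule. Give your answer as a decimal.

L_6 = -12.21875.
M_6 = -14.234375.
L_6 − M_6 = 2.015625.

2.015625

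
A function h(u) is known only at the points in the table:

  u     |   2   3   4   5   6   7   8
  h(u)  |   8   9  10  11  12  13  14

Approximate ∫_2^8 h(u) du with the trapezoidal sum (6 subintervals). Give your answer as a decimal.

Δu = 1.
T_6 = (1/2)·[8 + 2·9 + 2·10 + 2·11 + 2·12 + 2·13 + 14] = 66.

66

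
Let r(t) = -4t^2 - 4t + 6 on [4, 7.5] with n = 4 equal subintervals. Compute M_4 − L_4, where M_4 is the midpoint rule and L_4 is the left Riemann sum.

-73.8828125

M_4 = -535.7734375.
L_4 = -461.890625.
M_4 − L_4 = -73.8828125.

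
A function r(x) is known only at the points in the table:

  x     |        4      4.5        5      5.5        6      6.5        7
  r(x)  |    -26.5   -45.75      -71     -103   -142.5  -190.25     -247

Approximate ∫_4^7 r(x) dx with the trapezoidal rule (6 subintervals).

Δx = 0.5.
T_6 = (0.5/2)·[(-26.5) + 2·(-45.75) + 2·(-71) + 2·(-103) + 2·(-142.5) + 2·(-190.25) + (-247)] = -344.625.

-344.625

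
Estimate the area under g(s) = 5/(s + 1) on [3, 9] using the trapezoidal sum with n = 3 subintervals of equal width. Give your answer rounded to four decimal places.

Δs = (9 − 3)/3 = 2.
g(3) = 1.25, g(5) = 5/6, g(7) = 0.625, g(9) = 0.5.
T_3 = (Δs/2)·[g(s_0) + 2g(s_1) + 2g(s_2) + g(s_3)].
Sum ≈ 4.6667.

4.6667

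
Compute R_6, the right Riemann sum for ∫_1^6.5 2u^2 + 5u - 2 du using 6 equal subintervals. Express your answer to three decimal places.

326.499

Δu = (6.5 − 1)/6 = 11/12.
Right endpoints: 23/12, 17/6, 3.75, 14/3, 67/12, 6.5.
f(23/12) = 1075/72, f(17/6) = 254/9, f(3.75) = 44.875, f(14/3) = 584/9, f(67/12) = 6355/72, f(6.5) = 115.
Sum = Δu · [f(23/12) + f(17/6) + f(3.75) + ...].
Sum ≈ 326.499.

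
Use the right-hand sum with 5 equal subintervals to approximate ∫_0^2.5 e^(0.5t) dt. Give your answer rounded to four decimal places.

5.6292

Δt = (2.5 − 0)/5 = 0.5.
Right endpoints: 0.5, 1, 1.5, 2, 2.5.
f(0.5) ≈ 1.2840, f(1) ≈ 1.6487, f(1.5) ≈ 2.1170, f(2) ≈ 2.7183, f(2.5) ≈ 3.4903.
Sum = Δt · [f(0.5) + f(1) + f(1.5) + f(2) + f(2.5)].
Sum ≈ 5.6292.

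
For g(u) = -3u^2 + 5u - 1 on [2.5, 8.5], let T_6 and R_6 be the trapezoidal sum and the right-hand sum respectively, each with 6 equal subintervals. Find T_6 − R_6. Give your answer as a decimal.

T_6 = -442.5.
R_6 = -526.5.
T_6 − R_6 = 84.

84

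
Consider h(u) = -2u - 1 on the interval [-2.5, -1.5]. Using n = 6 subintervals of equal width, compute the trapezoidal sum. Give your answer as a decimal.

3

Δu = (-1.5 − (-2.5))/6 = 1/6.
h(-2.5) = 4, h(-7/3) = 11/3, h(-13/6) = 10/3, h(-2) = 3, h(-11/6) = 8/3, h(-5/3) = 7/3, h(-1.5) = 2.
T_6 = (Δu/2)·[h(u_0) + 2h(u_1) + ... + 2h(u_{5}) + h(u_6)].
Sum = 3.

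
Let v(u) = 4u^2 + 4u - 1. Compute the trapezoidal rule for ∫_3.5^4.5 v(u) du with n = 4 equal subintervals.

79.375

Δu = (4.5 − 3.5)/4 = 0.25.
v(3.5) = 62, v(3.75) = 70.25, v(4) = 79, v(4.25) = 88.25, v(4.5) = 98.
T_4 = (Δu/2)·[v(u_0) + 2v(u_1) + 2v(u_2) + 2v(u_3) + v(u_4)].
Sum = 79.375.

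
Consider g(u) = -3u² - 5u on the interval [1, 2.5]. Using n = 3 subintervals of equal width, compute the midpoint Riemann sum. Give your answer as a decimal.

Δu = (2.5 − 1)/3 = 0.5.
Midpoints: 1.25, 1.75, 2.25.
g(1.25) = -10.9375, g(1.75) = -17.9375, g(2.25) = -26.4375.
Sum = Δu · [g(1.25) + g(1.75) + g(2.25)].
Sum = -27.65625.

-27.65625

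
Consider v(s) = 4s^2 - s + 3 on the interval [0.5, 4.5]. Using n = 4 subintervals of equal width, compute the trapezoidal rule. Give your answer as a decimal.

Δs = (4.5 − 0.5)/4 = 1.
v(0.5) = 3.5, v(1.5) = 10.5, v(2.5) = 25.5, v(3.5) = 48.5, v(4.5) = 79.5.
T_4 = (Δs/2)·[v(s_0) + 2v(s_1) + 2v(s_2) + 2v(s_3) + v(s_4)].
Sum = 126.

126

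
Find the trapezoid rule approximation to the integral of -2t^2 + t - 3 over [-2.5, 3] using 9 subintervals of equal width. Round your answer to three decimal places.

Δt = (3 − (-2.5))/9 = 11/18.
f(-2.5) = -18, f(-17/9) = -974/81, f(-23/18) = -611/81, f(-2/3) = -41/9, f(-1/18) = -248/81, f(5/9) = -248/81, f(7/6) = -41/9, f(16/9) = -611/81, f(43/18) = -974/81, f(3) = -18.
T_9 = (Δt/2)·[f(t_0) + 2f(t_1) + ... + 2f(t_{8}) + f(t_9)].
Sum ≈ -44.226.

-44.226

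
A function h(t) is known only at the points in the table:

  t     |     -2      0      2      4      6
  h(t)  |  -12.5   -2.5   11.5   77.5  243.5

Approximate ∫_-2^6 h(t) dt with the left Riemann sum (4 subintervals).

Δt = 2.
Sum = 2·[(-12.5) + (-2.5) + 11.5 + 77.5] = 148.

148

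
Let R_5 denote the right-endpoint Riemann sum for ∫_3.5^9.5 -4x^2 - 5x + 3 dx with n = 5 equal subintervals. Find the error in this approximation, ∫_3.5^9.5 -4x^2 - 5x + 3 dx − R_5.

210.96

Exact integral: ∫_3.5^9.5 f(x) dx = -1263.
R_5 = -1473.96.
Error = -1263 − (-1473.96) = 210.96.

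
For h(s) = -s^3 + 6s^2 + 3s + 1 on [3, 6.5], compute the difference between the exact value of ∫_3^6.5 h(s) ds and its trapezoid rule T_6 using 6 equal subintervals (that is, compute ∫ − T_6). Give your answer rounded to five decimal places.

Exact integral: ∫_3^6.5 h(s) ds = 122.609375.
T_6 ≈ 120.9717882.
Error ≈ 122.609375 − 120.9717882 ≈ 1.63759.

1.63759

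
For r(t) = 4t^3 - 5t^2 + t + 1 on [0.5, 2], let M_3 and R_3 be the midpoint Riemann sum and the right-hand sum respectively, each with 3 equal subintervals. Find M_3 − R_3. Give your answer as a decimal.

M_3 = 5.875.
R_3 = 10.375.
M_3 − R_3 = -4.5.

-4.5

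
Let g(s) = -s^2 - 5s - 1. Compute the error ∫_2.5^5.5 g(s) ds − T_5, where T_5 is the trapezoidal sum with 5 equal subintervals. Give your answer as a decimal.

Exact integral: ∫_2.5^5.5 g(s) ds = -113.25.
T_5 = -113.43.
Error = -113.25 − (-113.43) = 0.18.

0.18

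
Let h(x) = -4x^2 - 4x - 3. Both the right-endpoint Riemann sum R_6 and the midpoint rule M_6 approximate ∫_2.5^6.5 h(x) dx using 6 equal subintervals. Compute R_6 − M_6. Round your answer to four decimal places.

-55.1111

R_6 ≈ -483.851852.
M_6 ≈ -428.740741.
R_6 − M_6 ≈ -55.1111.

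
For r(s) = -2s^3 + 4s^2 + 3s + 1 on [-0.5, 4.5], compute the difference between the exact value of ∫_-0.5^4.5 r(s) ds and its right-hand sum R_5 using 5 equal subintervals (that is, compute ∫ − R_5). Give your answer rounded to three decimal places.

50.417

Exact integral: ∫_-0.5^4.5 r(s) ds ≈ -48.33333.
R_5 = -98.75.
Error ≈ -48.33333 − (-98.75) ≈ 50.417.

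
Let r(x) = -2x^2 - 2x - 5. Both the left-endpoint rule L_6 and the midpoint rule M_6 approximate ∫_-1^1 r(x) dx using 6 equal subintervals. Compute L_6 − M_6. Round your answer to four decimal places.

L_6 ≈ -10.740741.
M_6 ≈ -11.296296.
L_6 − M_6 ≈ 0.5556.

0.5556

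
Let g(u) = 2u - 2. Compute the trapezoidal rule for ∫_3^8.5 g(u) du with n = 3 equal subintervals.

Δu = (8.5 − 3)/3 = 11/6.
g(3) = 4, g(29/6) = 23/3, g(20/3) = 34/3, g(8.5) = 15.
T_3 = (Δu/2)·[g(u_0) + 2g(u_1) + 2g(u_2) + g(u_3)].
Sum = 52.25.

52.25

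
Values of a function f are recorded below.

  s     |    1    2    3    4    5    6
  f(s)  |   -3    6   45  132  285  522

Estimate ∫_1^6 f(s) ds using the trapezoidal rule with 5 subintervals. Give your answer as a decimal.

Δs = 1.
T_5 = (1/2)·[(-3) + 2·6 + 2·45 + 2·132 + 2·285 + 522] = 727.5.

727.5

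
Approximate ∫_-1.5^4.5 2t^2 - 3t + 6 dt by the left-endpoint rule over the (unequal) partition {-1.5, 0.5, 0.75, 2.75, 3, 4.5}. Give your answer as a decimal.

66.71875

Subinterval widths: 2, 0.25, 2, 0.25, 1.5.
Left endpoints: -1.5, 0.5, 0.75, 2.75, 3.
f(-1.5) = 15, f(0.5) = 5, f(0.75) = 4.875, f(2.75) = 12.875, f(3) = 15.
Sum = Σ Δt_i · f(t_i).
Sum = 66.71875.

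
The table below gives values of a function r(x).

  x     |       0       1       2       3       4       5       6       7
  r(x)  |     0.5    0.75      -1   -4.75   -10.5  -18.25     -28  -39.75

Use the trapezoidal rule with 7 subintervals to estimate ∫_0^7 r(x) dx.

Δx = 1.
T_7 = (1/2)·[0.5 + 2·0.75 + 2·(-1) + 2·(-4.75) + 2·(-10.5) + 2·(-18.25) + 2·(-28) + (-39.75)] = -81.375.

-81.375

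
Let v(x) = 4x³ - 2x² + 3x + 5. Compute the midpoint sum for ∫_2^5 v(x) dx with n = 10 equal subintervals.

Δx = (5 − 2)/10 = 0.3.
Midpoints: 2.15, 2.45, 2.75, 3.05, 3.35, 3.65, 3.95, 4.25, 4.55, 4.85.
v(2.15) = 41.9585, v(2.45) = 59.1695, v(2.75) = 81.3125, v(3.05) = 109.0355, v(3.35) = 142.9865, v(3.65) = 183.8135, v(3.95) = 232.1645, v(4.25) = 288.6875, v(4.55) = 354.0305, v(4.85) = 428.8415.
Sum = Δx · [v(2.15) + v(2.45) + v(2.75) + ...].
Sum = 576.6.

576.6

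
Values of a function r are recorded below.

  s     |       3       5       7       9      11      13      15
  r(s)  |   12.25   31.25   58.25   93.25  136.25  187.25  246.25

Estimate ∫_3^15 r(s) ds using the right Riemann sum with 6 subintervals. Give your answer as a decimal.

Δs = 2.
Sum = 2·[31.25 + 58.25 + 93.25 + 136.25 + 187.25 + 246.25] = 1505.

1505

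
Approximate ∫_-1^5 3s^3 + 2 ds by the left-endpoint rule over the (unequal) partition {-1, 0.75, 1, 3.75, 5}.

213.0703125

Subinterval widths: 1.75, 0.25, 2.75, 1.25.
Left endpoints: -1, 0.75, 1, 3.75.
f(-1) = -1, f(0.75) = 3.265625, f(1) = 5, f(3.75) = 160.203125.
Sum = Σ Δs_i · f(s_i).
Sum = 213.0703125.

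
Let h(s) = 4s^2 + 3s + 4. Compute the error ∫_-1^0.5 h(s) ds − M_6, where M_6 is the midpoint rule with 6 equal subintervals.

0.03125

Exact integral: ∫_-1^0.5 h(s) ds = 6.375.
M_6 = 6.34375.
Error = 6.375 − 6.34375 = 0.03125.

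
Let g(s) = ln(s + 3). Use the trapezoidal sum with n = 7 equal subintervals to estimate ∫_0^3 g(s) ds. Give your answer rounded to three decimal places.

4.452

Δs = (3 − 0)/7 = 3/7.
g(0) ≈ 1.099, g(3/7) ≈ 1.232, g(6/7) ≈ 1.350, g(9/7) ≈ 1.455, g(12/7) ≈ 1.551, g(15/7) ≈ 1.638, g(18/7) ≈ 1.718, g(3) ≈ 1.792.
T_7 = (Δs/2)·[g(s_0) + 2g(s_1) + ... + 2g(s_{6}) + g(s_7)].
Sum ≈ 4.452.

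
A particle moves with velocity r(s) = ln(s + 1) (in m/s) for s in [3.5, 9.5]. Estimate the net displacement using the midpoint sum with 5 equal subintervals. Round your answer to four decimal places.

Δs = (9.5 − 3.5)/5 = 1.2.
Midpoints: 4.1, 5.3, 6.5, 7.7, 8.9.
r(4.1) ≈ 1.6292, r(5.3) ≈ 1.8405, r(6.5) ≈ 2.0149, r(7.7) ≈ 2.1633, r(8.9) ≈ 2.2925.
Sum = Δs · [r(4.1) + r(5.3) + r(6.5) + r(7.7) + r(8.9)].
Sum ≈ 11.9287.

11.9287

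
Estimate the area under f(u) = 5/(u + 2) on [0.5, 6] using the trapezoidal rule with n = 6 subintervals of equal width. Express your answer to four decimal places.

5.8656

Δu = (6 − 0.5)/6 = 11/12.
f(0.5) = 2, f(17/12) = 60/41, f(7/3) = 15/13, f(3.25) = 20/21, f(25/6) = 30/37, f(61/12) = 12/17, f(6) = 0.625.
T_6 = (Δu/2)·[f(u_0) + 2f(u_1) + ... + 2f(u_{5}) + f(u_6)].
Sum ≈ 5.8656.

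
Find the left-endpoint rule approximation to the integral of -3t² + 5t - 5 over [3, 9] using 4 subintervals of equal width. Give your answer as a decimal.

-419.25

Δt = (9 − 3)/4 = 1.5.
Left endpoints: 3, 4.5, 6, 7.5.
f(3) = -17, f(4.5) = -43.25, f(6) = -83, f(7.5) = -136.25.
Sum = Δt · [f(3) + f(4.5) + f(6) + f(7.5)].
Sum = -419.25.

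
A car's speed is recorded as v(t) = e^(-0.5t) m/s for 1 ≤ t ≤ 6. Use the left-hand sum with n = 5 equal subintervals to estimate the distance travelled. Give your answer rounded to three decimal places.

1.415

Δt = (6 − 1)/5 = 1.
Left endpoints: 1, 2, 3, 4, 5.
v(1) ≈ 0.607, v(2) ≈ 0.368, v(3) ≈ 0.223, v(4) ≈ 0.135, v(5) ≈ 0.082.
Sum = Δt · [v(1) + v(2) + v(3) + v(4) + v(5)].
Sum ≈ 1.415.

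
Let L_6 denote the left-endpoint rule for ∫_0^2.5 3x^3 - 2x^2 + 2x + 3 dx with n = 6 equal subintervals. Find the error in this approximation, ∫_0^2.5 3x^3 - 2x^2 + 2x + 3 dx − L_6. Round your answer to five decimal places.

7.53400

Exact integral: ∫_0^2.5 f(x) dx ≈ 32.6302083.
L_6 ≈ 25.0962095.
Error ≈ 32.6302083 − 25.0962095 ≈ 7.53400.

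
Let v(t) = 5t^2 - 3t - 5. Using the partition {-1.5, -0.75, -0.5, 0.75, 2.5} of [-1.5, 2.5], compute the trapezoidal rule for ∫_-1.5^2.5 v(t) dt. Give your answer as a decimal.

Subinterval widths: 0.75, 0.25, 1.25, 1.75.
v(-1.5) = 10.75, v(-0.75) = 0.0625, v(-0.5) = -2.25, v(0.75) = -4.4375, v(2.5) = 18.75.
On each subinterval the trapezoid contributes (Δt_i/2)·[v(t_{i-1}) + v(t_i)].
Sum = 12.125.

12.125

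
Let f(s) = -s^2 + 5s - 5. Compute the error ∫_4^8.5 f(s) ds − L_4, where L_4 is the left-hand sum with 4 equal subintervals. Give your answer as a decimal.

Exact integral: ∫_4^8.5 f(s) ds = -65.25.
L_4 = -47.21484375.
Error = -65.25 − (-47.21484375) = -18.03515625.

-18.03515625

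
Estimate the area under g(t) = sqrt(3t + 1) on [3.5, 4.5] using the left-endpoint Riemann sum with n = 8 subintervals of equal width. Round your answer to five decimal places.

Δt = (4.5 − 3.5)/8 = 0.125.
Left endpoints: 3.5, 3.625, 3.75, 3.875, 4, 4.125, 4.25, 4.375.
g(3.5) ≈ 3.39116, g(3.625) ≈ 3.44601, g(3.75) ≈ 3.50000, g(3.875) ≈ 3.55317, g(4) ≈ 3.60555, g(4.125) ≈ 3.65718, g(4.25) ≈ 3.70810, g(4.375) ≈ 3.75832.
Sum = Δt · [g(3.5) + g(3.625) + g(3.75) + ...].
Sum ≈ 3.57744.

3.57744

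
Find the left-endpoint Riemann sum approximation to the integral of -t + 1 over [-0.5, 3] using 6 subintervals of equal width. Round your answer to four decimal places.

Δt = (3 − (-0.5))/6 = 7/12.
Left endpoints: -0.5, 1/12, 2/3, 1.25, 11/6, 29/12.
f(-0.5) = 1.5, f(1/12) = 11/12, f(2/3) = 1/3, f(1.25) = -0.25, f(11/6) = -5/6, f(29/12) = -17/12.
Sum = Δt · [f(-0.5) + f(1/12) + f(2/3) + ...].
Sum ≈ 0.1458.

0.1458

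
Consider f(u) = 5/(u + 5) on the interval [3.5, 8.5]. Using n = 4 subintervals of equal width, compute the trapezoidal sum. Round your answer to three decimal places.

2.319

Δu = (8.5 − 3.5)/4 = 1.25.
f(3.5) = 10/17, f(4.75) = 20/39, f(6) = 5/11, f(7.25) = 20/49, f(8.5) = 10/27.
T_4 = (Δu/2)·[f(u_0) + 2f(u_1) + 2f(u_2) + 2f(u_3) + f(u_4)].
Sum ≈ 2.319.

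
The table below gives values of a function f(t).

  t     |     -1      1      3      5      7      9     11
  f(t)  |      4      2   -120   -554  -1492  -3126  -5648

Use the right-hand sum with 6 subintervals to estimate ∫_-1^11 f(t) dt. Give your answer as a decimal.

-21876

Δt = 2.
Sum = 2·[2 + (-120) + (-554) + (-1492) + (-3126) + (-5648)] = -21876.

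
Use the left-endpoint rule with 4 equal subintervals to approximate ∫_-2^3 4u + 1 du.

2.5

Δu = (3 − (-2))/4 = 1.25.
Left endpoints: -2, -0.75, 0.5, 1.75.
f(-2) = -7, f(-0.75) = -2, f(0.5) = 3, f(1.75) = 8.
Sum = Δu · [f(-2) + f(-0.75) + f(0.5) + f(1.75)].
Sum = 2.5.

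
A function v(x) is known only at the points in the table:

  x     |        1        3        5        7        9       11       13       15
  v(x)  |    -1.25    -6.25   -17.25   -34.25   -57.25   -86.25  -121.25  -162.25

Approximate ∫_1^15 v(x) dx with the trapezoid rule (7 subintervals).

Δx = 2.
T_7 = (2/2)·[(-1.25) + 2·(-6.25) + 2·(-17.25) + 2·(-34.25) + 2·(-57.25) + 2·(-86.25) + 2·(-121.25) + (-162.25)] = -808.5.

-808.5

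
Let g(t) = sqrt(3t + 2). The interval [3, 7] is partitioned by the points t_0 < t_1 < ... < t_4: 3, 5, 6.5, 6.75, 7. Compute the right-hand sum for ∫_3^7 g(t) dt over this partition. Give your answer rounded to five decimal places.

Subinterval widths: 2, 1.5, 0.25, 0.25.
Right endpoints: 5, 6.5, 6.75, 7.
g(5) ≈ 4.12311, g(6.5) ≈ 4.63681, g(6.75) ≈ 4.71699, g(7) ≈ 4.79583.
Sum = Σ Δt_i · g(t_i).
Sum ≈ 17.57963.

17.57963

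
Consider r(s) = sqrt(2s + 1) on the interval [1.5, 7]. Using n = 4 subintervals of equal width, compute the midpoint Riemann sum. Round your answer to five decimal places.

16.71694

Δs = (7 − 1.5)/4 = 1.375.
Midpoints: 2.1875, 3.5625, 4.9375, 6.3125.
r(2.1875) ≈ 2.31840, r(3.5625) ≈ 2.85044, r(4.9375) ≈ 3.29773, r(6.3125) ≈ 3.69121.
Sum = Δs · [r(2.1875) + r(3.5625) + r(4.9375) + r(6.3125)].
Sum ≈ 16.71694.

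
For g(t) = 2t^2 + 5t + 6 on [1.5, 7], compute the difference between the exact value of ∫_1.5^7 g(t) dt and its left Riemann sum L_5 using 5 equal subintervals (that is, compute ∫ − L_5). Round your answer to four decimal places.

64.3317

Exact integral: ∫_1.5^7 g(t) dt ≈ 376.291667.
L_5 = 311.96.
Error ≈ 376.291667 − 311.96 ≈ 64.3317.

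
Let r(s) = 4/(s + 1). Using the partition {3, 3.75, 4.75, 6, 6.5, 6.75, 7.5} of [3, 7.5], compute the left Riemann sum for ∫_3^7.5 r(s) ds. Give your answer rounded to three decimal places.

Subinterval widths: 0.75, 1, 1.25, 0.5, 0.25, 0.75.
Left endpoints: 3, 3.75, 4.75, 6, 6.5, 6.75.
r(3) = 1, r(3.75) = 16/19, r(4.75) = 16/23, r(6) = 4/7, r(6.5) = 8/15, r(6.75) = 16/31.
Sum = Σ Δs_i · r(s_i).
Sum ≈ 3.268.

3.268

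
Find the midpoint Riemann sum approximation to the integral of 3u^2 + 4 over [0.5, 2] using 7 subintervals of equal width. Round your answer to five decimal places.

13.85778

Δu = (2 − 0.5)/7 = 3/14.
Midpoints: 17/28, 23/28, 29/28, 1.25, 41/28, 47/28, 53/28.
f(17/28) = 4003/784, f(23/28) = 4723/784, f(29/28) = 5659/784, f(1.25) = 8.6875, f(41/28) = 8179/784, f(47/28) = 9763/784, f(53/28) = 11563/784.
Sum = Δu · [f(17/28) + f(23/28) + f(29/28) + ...].
Sum ≈ 13.85778.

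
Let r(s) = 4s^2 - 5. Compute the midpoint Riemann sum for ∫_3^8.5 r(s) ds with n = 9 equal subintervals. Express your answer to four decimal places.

754.6487

Δs = (8.5 − 3)/9 = 11/18.
Midpoints: 119/36, 47/12, 163/36, 185/36, 5.75, 229/36, 251/36, 91/12, 295/36.
r(119/36) = 12541/324, r(47/12) = 2029/36, r(163/36) = 24949/324, r(185/36) = 32605/324, r(5.75) = 127.25, r(229/36) = 50821/324, r(251/36) = 61381/324, r(91/12) = 8101/36, r(295/36) = 85405/324.
Sum = Δs · [r(119/36) + r(47/12) + r(163/36) + ...].
Sum ≈ 754.6487.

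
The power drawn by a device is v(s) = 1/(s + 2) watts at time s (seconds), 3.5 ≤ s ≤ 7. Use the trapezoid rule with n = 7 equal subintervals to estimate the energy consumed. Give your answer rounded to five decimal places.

0.49291

Δs = (7 − 3.5)/7 = 0.5.
v(3.5) = 2/11, v(4) = 1/6, v(4.5) = 2/13, v(5) = 1/7, v(5.5) = 2/15, v(6) = 0.125, v(6.5) = 2/17, v(7) = 1/9.
T_7 = (Δs/2)·[v(s_0) + 2v(s_1) + ... + 2v(s_{6}) + v(s_7)].
Sum ≈ 0.49291.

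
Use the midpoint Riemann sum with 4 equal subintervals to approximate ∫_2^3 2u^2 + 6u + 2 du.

29.65625

Δu = (3 − 2)/4 = 0.25.
Midpoints: 2.125, 2.375, 2.625, 2.875.
f(2.125) = 23.78125, f(2.375) = 27.53125, f(2.625) = 31.53125, f(2.875) = 35.78125.
Sum = Δu · [f(2.125) + f(2.375) + f(2.625) + f(2.875)].
Sum = 29.65625.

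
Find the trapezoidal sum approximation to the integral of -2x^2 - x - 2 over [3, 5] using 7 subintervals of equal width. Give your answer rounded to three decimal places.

Δx = (5 − 3)/7 = 2/7.
f(3) = -23, f(23/7) = -1317/49, f(25/7) = -1523/49, f(27/7) = -1745/49, f(29/7) = -1983/49, f(31/7) = -2237/49, f(33/7) = -2507/49, f(5) = -57.
T_7 = (Δx/2)·[f(x_0) + 2f(x_1) + ... + 2f(x_{6}) + f(x_7)].
Sum ≈ -77.388.

-77.388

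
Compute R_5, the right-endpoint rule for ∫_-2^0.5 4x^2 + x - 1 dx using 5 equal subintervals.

3.75

Δx = (0.5 − (-2))/5 = 0.5.
Right endpoints: -1.5, -1, -0.5, 0, 0.5.
f(-1.5) = 6.5, f(-1) = 2, f(-0.5) = -0.5, f(0) = -1, f(0.5) = 0.5.
Sum = Δx · [f(-1.5) + f(-1) + f(-0.5) + f(0) + f(0.5)].
Sum = 3.75.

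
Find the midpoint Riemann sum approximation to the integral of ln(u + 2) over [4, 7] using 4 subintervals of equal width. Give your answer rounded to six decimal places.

6.025764

Δu = (7 − 4)/4 = 0.75.
Midpoints: 4.375, 5.125, 5.875, 6.625.
f(4.375) ≈ 1.852384, f(5.125) ≈ 1.963610, f(5.875) ≈ 2.063693, f(6.625) ≈ 2.154665.
Sum = Δu · [f(4.375) + f(5.125) + f(5.875) + f(6.625)].
Sum ≈ 6.025764.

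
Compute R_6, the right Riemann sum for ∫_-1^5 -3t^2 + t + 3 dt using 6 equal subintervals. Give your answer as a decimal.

-132

Δt = (5 − (-1))/6 = 1.
Right endpoints: 0, 1, 2, 3, 4, 5.
f(0) = 3, f(1) = 1, f(2) = -7, f(3) = -21, f(4) = -41, f(5) = -67.
Sum = Δt · [f(0) + f(1) + f(2) + ...].
Sum = -132.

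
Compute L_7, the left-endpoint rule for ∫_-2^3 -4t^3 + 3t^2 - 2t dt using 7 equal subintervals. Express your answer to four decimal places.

Δt = (3 − (-2))/7 = 5/7.
Left endpoints: -2, -9/7, -4/7, 1/7, 6/7, 11/7, 16/7.
f(-2) = 48, f(-9/7) = 5499/343, f(-4/7) = 984/343, f(1/7) = -81/343, f(6/7) = -696/343, f(11/7) = -3861/343, f(16/7) = -12576/343.
Sum = Δt · [f(-2) + f(-9/7) + f(-4/7) + ...].
Sum ≈ 11.9388.

11.9388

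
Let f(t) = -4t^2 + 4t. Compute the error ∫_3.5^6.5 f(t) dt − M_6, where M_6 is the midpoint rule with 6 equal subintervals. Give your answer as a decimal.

-0.25

Exact integral: ∫_3.5^6.5 f(t) dt = -249.
M_6 = -248.75.
Error = -249 − (-248.75) = -0.25.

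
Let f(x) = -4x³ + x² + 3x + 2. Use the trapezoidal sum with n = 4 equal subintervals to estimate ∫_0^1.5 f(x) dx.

2.15625

Δx = (1.5 − 0)/4 = 0.375.
f(0) = 2, f(0.375) = 3.0546875, f(0.75) = 3.125, f(1.125) = 0.9453125, f(1.5) = -4.75.
T_4 = (Δx/2)·[f(x_0) + 2f(x_1) + 2f(x_2) + 2f(x_3) + f(x_4)].
Sum = 2.15625.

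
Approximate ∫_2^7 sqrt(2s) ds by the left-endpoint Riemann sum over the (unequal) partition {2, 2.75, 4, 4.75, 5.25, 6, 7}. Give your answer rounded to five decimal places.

13.98831

Subinterval widths: 0.75, 1.25, 0.75, 0.5, 0.75, 1.
Left endpoints: 2, 2.75, 4, 4.75, 5.25, 6.
f(2) ≈ 2.00000, f(2.75) ≈ 2.34521, f(4) ≈ 2.82843, f(4.75) ≈ 3.08221, f(5.25) ≈ 3.24037, f(6) ≈ 3.46410.
Sum = Σ Δs_i · f(s_i).
Sum ≈ 13.98831.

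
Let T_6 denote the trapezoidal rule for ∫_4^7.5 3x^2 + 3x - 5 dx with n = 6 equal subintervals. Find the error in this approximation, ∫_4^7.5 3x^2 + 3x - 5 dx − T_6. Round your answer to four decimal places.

Exact integral: ∫_4^7.5 f(x) dx = 400.75.
T_6 ≈ 401.345486.
Error ≈ 400.75 − 401.345486 ≈ -0.5955.

-0.5955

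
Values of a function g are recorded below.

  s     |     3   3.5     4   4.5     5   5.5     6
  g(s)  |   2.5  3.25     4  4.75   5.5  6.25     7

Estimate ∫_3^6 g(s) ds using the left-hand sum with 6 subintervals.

Δs = 0.5.
Sum = 0.5·[2.5 + 3.25 + 4 + 4.75 + 5.5 + 6.25] = 13.125.

13.125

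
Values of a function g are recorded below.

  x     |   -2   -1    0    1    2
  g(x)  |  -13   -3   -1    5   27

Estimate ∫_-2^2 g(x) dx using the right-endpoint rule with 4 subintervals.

Δx = 1.
Sum = 1·[(-3) + (-1) + 5 + 27] = 28.

28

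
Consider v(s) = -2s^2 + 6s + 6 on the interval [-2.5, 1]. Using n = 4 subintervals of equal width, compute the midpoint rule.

-5.38671875

Δs = (1 − (-2.5))/4 = 0.875.
Midpoints: -2.0625, -1.1875, -0.3125, 0.5625.
v(-2.0625) = -14.8828125, v(-1.1875) = -3.9453125, v(-0.3125) = 3.9296875, v(0.5625) = 8.7421875.
Sum = Δs · [v(-2.0625) + v(-1.1875) + v(-0.3125) + v(0.5625)].
Sum = -5.38671875.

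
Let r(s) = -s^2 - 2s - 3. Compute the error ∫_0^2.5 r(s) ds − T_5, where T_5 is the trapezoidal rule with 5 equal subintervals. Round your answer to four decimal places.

Exact integral: ∫_0^2.5 r(s) ds ≈ -18.958333.
T_5 = -19.0625.
Error ≈ -18.958333 − (-19.0625) ≈ 0.1042.

0.1042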